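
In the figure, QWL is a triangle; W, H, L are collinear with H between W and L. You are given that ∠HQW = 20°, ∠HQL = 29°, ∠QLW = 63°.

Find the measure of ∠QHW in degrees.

∠QHW = 92°

1. ∠HLQ = 63°  [H on ray LW]
2. ∠LHQ = 88°  [△QHL]
3. ∠QHW = 92°  [linear pair at H on WL]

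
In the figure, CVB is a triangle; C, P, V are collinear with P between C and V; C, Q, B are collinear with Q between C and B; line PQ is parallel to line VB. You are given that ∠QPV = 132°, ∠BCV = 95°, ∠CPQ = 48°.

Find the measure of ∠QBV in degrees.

∠QBV = 37°

1. ∠PCQ = 95°  [P on CV, Q on CB]
2. ∠CQP = 37°  [△CPQ]
3. ∠BQP = 143°  [linear pair at Q on CB]
4. ∠QBV = 37°  [PQ∥VB, co-interior at B–Q]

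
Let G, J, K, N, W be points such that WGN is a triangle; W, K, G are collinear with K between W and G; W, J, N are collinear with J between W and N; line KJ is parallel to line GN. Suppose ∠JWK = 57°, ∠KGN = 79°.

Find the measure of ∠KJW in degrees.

1. ∠GWN = 57°  [K on WG, J on WN]
2. ∠NGW = 79°  [K on ray GW]
3. ∠GNW = 44°  [△WGN]
4. ∠KJW = 44°  [KJ∥GN, corresponding at J]

∠KJW = 44°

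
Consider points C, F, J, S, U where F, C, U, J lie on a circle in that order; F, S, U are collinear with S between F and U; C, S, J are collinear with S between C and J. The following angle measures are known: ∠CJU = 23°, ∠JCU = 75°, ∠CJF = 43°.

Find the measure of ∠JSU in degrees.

∠JSU = 118°

1. ∠JFU = 75°  [same arc UJ]
2. ∠FSJ = 62°  [△FSJ]
3. ∠JSU = 118°  [linear pair at S on FU]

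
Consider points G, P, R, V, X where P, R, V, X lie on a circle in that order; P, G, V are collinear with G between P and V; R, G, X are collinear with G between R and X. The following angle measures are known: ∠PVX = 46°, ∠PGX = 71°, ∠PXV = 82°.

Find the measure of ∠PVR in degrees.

1. ∠VPX = 52°  [△PVX]
2. ∠RGV = 71°  [vertical angles at G]
3. ∠VRX = 52°  [same arc VX]
4. ∠PVR = 57°  [△RGV]

∠PVR = 57°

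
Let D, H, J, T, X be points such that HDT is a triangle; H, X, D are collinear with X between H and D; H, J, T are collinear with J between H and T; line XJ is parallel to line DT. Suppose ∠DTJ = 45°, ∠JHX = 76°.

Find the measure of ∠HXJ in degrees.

1. ∠DTH = 45°  [J on ray TH]
2. ∠DHT = 76°  [X on HD, J on HT]
3. ∠HDT = 59°  [△HDT]
4. ∠HXJ = 59°  [XJ∥DT, corresponding at X]

∠HXJ = 59°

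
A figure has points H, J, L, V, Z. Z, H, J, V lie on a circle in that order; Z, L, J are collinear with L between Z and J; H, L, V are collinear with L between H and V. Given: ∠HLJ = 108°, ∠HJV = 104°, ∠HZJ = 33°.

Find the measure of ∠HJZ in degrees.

∠HJZ = 29°

1. ∠HLZ = 72°  [linear pair at L on ZJ]
2. ∠HZV = 76°  [cyclic ZHJV, opposite ∠Z+∠J]
3. ∠VHZ = 75°  [△ZLH]
4. ∠HVZ = 29°  [△ZHV]
5. ∠HJZ = 29°  [same arc ZH]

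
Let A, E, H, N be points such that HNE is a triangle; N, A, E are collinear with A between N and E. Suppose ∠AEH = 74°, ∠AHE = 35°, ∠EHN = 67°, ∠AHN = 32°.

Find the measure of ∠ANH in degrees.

∠ANH = 39°

1. ∠HEN = 74°  [A on ray EN]
2. ∠ENH = 39°  [△HNE]
3. ∠ANH = 39°  [A on ray NE]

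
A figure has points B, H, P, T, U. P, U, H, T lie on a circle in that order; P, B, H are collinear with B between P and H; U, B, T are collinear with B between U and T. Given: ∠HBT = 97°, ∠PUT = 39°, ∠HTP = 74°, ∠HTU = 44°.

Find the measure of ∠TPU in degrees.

∠TPU = 111°

1. ∠PBT = 83°  [linear pair at B on PH]
2. ∠PHT = 39°  [△HBT]
3. ∠HPT = 67°  [△PHT]
4. ∠PTU = 30°  [△PBT]
5. ∠TPU = 111°  [△PUT]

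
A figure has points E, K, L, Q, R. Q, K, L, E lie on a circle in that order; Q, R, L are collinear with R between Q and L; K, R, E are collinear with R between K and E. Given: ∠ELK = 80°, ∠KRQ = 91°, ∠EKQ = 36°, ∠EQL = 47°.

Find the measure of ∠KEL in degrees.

1. ∠ERL = 91°  [vertical angles at R]
2. ∠ELQ = 36°  [same arc QE]
3. ∠KEL = 53°  [△LRE]

∠KEL = 53°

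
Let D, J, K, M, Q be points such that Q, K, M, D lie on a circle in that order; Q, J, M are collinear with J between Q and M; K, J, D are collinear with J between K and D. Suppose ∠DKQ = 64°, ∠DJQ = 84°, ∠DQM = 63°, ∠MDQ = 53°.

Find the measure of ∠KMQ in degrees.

∠KMQ = 33°

1. ∠KJM = 84°  [vertical angles at J]
2. ∠DKM = 63°  [same arc MD]
3. ∠KMQ = 33°  [△KJM]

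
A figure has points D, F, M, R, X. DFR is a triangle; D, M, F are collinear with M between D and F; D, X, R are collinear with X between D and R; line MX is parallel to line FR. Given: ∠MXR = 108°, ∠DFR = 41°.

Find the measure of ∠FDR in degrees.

1. ∠DXM = 72°  [linear pair at X on DR]
2. ∠DMX = 41°  [MX∥FR, corresponding at M]
3. ∠MDX = 67°  [△DMX]
4. ∠FDR = 67°  [M on DF, X on DR]

∠FDR = 67°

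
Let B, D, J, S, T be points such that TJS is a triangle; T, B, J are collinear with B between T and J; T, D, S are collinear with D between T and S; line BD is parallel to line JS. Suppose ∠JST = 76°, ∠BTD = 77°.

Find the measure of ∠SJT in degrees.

1. ∠BDT = 76°  [BD∥JS, corresponding at D]
2. ∠DBT = 27°  [△TBD]
3. ∠SJT = 27°  [BD∥JS, corresponding at B]

∠SJT = 27°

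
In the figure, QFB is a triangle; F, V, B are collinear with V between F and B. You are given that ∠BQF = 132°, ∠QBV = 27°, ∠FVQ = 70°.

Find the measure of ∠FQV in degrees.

1. ∠FBQ = 27°  [V on ray BF]
2. ∠BFQ = 21°  [△QFB]
3. ∠QFV = 21°  [V on ray FB]
4. ∠FQV = 89°  [△QFV]

∠FQV = 89°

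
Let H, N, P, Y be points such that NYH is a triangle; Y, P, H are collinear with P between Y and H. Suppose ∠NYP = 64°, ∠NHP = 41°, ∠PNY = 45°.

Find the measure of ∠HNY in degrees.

1. ∠HYN = 64°  [P on ray YH]
2. ∠NHY = 41°  [P on ray HY]
3. ∠HNY = 75°  [△NYH]

∠HNY = 75°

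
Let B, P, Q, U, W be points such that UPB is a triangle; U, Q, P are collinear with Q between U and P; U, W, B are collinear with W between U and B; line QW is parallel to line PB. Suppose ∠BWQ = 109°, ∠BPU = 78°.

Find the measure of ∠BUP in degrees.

1. ∠QWU = 71°  [linear pair at W on UB]
2. ∠UQW = 78°  [QW∥PB, corresponding at Q]
3. ∠QUW = 31°  [△UQW]
4. ∠BUP = 31°  [Q on UP, W on UB]

∠BUP = 31°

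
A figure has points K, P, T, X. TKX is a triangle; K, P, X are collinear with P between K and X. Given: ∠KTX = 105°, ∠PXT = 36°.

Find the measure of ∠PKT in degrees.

∠PKT = 39°

1. ∠KXT = 36°  [P on ray XK]
2. ∠TKX = 39°  [△TKX]
3. ∠PKT = 39°  [P on ray KX]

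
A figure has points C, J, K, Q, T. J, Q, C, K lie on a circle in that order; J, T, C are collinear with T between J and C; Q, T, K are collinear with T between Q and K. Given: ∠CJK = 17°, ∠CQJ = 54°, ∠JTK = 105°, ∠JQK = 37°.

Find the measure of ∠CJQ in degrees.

∠CJQ = 68°

1. ∠CQK = 17°  [same arc CK]
2. ∠CTQ = 105°  [vertical angles at T]
3. ∠JCQ = 58°  [△QTC]
4. ∠CJQ = 68°  [△JQC]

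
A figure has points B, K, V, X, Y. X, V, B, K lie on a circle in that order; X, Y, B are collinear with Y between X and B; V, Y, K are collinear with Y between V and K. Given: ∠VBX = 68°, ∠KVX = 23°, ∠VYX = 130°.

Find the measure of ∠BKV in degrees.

∠BKV = 27°

1. ∠KBX = 23°  [same arc XK]
2. ∠BYK = 130°  [vertical angles at Y]
3. ∠BKV = 27°  [△BYK]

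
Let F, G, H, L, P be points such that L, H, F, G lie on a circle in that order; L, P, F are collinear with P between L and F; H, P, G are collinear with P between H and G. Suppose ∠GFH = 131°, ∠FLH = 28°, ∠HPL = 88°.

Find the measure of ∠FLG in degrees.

1. ∠GLH = 49°  [cyclic LHFG, opposite ∠L+∠F]
2. ∠GHL = 64°  [△LPH]
3. ∠FPG = 88°  [vertical angles at P]
4. ∠HGL = 67°  [△LHG]
5. ∠GPL = 92°  [linear pair at P on LF]
6. ∠FLG = 21°  [△LPG]

∠FLG = 21°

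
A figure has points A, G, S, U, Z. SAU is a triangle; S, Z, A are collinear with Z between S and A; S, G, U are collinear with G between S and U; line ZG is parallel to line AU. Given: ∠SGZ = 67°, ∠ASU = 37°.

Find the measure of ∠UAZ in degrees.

1. ∠AUS = 67°  [ZG∥AU, corresponding at G]
2. ∠SAU = 76°  [△SAU]
3. ∠UAZ = 76°  [Z on ray AS]

∠UAZ = 76°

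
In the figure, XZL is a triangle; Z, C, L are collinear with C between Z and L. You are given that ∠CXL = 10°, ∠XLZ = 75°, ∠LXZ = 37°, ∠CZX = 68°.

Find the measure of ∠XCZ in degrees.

∠XCZ = 85°

1. ∠CLX = 75°  [C on ray LZ]
2. ∠LCX = 95°  [△XCL]
3. ∠XCZ = 85°  [linear pair at C on ZL]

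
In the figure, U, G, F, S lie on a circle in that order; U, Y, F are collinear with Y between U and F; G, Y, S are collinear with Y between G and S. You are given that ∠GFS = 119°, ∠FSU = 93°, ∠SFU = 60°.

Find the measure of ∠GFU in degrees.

∠GFU = 59°

1. ∠GUS = 61°  [cyclic UGFS, opposite ∠U+∠F]
2. ∠SGU = 60°  [same arc US]
3. ∠GSU = 59°  [△UGS]
4. ∠GFU = 59°  [same arc UG]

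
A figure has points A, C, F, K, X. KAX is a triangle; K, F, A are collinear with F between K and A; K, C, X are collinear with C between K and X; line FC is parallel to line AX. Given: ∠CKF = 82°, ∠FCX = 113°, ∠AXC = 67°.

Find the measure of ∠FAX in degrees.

∠FAX = 31°

1. ∠AKX = 82°  [F on KA, C on KX]
2. ∠AXK = 67°  [C on ray XK]
3. ∠KAX = 31°  [△KAX]
4. ∠FAX = 31°  [F on ray AK]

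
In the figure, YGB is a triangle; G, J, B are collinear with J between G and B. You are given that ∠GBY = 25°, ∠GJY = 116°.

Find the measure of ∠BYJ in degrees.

1. ∠JBY = 25°  [J on ray BG]
2. ∠BJY = 64°  [linear pair at J on GB]
3. ∠BYJ = 91°  [△YJB]

∠BYJ = 91°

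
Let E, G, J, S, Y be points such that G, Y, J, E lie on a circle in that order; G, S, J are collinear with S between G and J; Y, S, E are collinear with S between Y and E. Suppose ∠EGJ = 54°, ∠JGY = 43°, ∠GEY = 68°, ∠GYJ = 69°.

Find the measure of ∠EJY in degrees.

1. ∠EYJ = 54°  [same arc JE]
2. ∠JEY = 43°  [same arc YJ]
3. ∠EJY = 83°  [△YJE]

∠EJY = 83°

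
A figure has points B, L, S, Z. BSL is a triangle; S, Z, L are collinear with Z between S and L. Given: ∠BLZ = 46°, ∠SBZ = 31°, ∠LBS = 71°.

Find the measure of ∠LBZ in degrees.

1. ∠BLS = 46°  [Z on ray LS]
2. ∠BSL = 63°  [△BSL]
3. ∠BSZ = 63°  [Z on ray SL]
4. ∠BZS = 86°  [△BSZ]
5. ∠BZL = 94°  [linear pair at Z on SL]
6. ∠LBZ = 40°  [△BZL]

∠LBZ = 40°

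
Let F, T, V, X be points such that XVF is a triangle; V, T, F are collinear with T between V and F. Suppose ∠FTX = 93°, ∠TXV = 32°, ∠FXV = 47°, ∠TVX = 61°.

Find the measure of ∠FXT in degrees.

1. ∠FVX = 61°  [T on ray VF]
2. ∠VFX = 72°  [△XVF]
3. ∠TFX = 72°  [T on ray FV]
4. ∠FXT = 15°  [△XTF]

∠FXT = 15°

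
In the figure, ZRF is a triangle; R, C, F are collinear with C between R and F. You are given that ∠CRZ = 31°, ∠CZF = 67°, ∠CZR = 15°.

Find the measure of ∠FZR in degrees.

∠FZR = 82°

1. ∠RCZ = 134°  [△ZRC]
2. ∠FRZ = 31°  [C on ray RF]
3. ∠FCZ = 46°  [linear pair at C on RF]
4. ∠CFZ = 67°  [△ZCF]
5. ∠RFZ = 67°  [C on ray FR]
6. ∠FZR = 82°  [△ZRF]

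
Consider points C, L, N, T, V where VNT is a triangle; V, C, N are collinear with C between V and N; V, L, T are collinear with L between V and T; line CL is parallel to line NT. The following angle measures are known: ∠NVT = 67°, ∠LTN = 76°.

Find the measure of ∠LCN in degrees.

1. ∠NTV = 76°  [L on ray TV]
2. ∠TNV = 37°  [△VNT]
3. ∠LCV = 37°  [CL∥NT, corresponding at C]
4. ∠LCN = 143°  [linear pair at C on VN]

∠LCN = 143°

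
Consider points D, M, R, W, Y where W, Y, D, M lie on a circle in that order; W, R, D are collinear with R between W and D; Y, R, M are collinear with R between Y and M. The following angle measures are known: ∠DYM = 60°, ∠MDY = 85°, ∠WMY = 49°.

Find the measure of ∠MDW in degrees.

1. ∠MWY = 95°  [cyclic WYDM, opposite ∠W+∠D]
2. ∠MYW = 36°  [△WYM]
3. ∠MDW = 36°  [same arc WM]

∠MDW = 36°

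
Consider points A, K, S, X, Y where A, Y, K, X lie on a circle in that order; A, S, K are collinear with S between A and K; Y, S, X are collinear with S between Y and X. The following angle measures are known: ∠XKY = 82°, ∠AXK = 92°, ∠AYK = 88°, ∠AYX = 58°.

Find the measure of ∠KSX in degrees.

∠KSX = 54°

1. ∠XAY = 98°  [cyclic AYKX, opposite ∠A+∠K]
2. ∠AKX = 58°  [same arc AX]
3. ∠AXY = 24°  [△AYX]
4. ∠KAX = 30°  [△AKX]
5. ∠ASX = 126°  [△ASX]
6. ∠KSX = 54°  [linear pair at S on AK]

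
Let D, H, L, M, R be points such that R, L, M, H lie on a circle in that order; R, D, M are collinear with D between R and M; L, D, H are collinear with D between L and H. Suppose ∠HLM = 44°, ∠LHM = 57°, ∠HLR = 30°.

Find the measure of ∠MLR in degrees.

∠MLR = 74°

1. ∠HRM = 44°  [same arc MH]
2. ∠HMR = 30°  [same arc RH]
3. ∠MHR = 106°  [△RMH]
4. ∠MLR = 74°  [cyclic RLMH, opposite ∠L+∠H]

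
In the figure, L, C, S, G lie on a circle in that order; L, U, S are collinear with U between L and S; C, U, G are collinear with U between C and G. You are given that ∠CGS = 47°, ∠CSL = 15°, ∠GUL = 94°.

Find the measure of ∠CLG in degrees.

1. ∠CLS = 47°  [same arc CS]
2. ∠CGL = 15°  [same arc LC]
3. ∠CUS = 94°  [vertical angles at U]
4. ∠CUL = 86°  [linear pair at U on LS]
5. ∠GCL = 47°  [△LUC]
6. ∠CLG = 118°  [△LCG]

∠CLG = 118°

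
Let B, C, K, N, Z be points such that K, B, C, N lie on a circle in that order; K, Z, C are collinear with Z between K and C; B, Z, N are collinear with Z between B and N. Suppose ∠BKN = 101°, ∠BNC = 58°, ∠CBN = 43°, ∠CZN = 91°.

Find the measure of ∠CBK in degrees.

1. ∠KCN = 31°  [△CZN]
2. ∠CKN = 43°  [same arc CN]
3. ∠CNK = 106°  [△KCN]
4. ∠CBK = 74°  [cyclic KBCN, opposite ∠B+∠N]

∠CBK = 74°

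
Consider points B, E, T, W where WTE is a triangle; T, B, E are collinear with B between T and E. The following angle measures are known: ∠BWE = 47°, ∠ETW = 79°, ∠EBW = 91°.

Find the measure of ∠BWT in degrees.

∠BWT = 12°

1. ∠BTW = 79°  [B on ray TE]
2. ∠TBW = 89°  [linear pair at B on TE]
3. ∠BWT = 12°  [△WTB]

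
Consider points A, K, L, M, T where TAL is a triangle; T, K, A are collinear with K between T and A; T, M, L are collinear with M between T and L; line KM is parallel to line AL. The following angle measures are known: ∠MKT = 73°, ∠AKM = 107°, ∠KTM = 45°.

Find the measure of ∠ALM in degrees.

∠ALM = 62°

1. ∠KMT = 62°  [△TKM]
2. ∠KML = 118°  [linear pair at M on TL]
3. ∠ALM = 62°  [KM∥AL, co-interior at L–M]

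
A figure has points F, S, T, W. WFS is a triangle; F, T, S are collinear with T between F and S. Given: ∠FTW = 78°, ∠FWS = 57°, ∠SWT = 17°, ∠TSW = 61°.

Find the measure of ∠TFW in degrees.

∠TFW = 62°

1. ∠FSW = 61°  [T on ray SF]
2. ∠SFW = 62°  [△WFS]
3. ∠TFW = 62°  [T on ray FS]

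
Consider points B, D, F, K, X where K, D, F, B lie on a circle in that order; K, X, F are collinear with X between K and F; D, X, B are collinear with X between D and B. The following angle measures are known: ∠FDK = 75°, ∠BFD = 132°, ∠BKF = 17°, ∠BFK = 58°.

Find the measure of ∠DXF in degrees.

1. ∠BKD = 48°  [cyclic KDFB, opposite ∠K+∠F]
2. ∠BDF = 17°  [same arc FB]
3. ∠BDK = 58°  [same arc KB]
4. ∠DBK = 74°  [△KDB]
5. ∠DFK = 74°  [same arc KD]
6. ∠DXF = 89°  [△DXF]

∠DXF = 89°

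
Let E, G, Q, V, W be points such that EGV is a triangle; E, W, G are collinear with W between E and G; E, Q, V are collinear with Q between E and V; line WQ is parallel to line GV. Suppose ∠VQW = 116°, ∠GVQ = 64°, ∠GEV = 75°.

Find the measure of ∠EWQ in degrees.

∠EWQ = 41°

1. ∠EQW = 64°  [linear pair at Q on EV]
2. ∠QEW = 75°  [W on EG, Q on EV]
3. ∠EWQ = 41°  [△EWQ]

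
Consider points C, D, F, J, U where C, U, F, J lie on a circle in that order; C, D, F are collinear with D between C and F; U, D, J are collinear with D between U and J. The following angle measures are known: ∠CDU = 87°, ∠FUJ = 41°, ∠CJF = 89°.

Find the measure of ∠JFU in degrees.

∠JFU = 96°

1. ∠FDJ = 87°  [vertical angles at D]
2. ∠FCJ = 41°  [same arc FJ]
3. ∠CFJ = 50°  [△CFJ]
4. ∠FJU = 43°  [△FDJ]
5. ∠JFU = 96°  [△UFJ]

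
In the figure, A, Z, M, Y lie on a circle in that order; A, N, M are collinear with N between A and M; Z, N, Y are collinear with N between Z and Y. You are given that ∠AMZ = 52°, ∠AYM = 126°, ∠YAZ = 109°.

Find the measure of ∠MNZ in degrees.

∠MNZ = 93°

1. ∠AYZ = 52°  [same arc AZ]
2. ∠AZM = 54°  [cyclic AZMY, opposite ∠Z+∠Y]
3. ∠AZY = 19°  [△AZY]
4. ∠MAZ = 74°  [△AZM]
5. ∠ANZ = 87°  [△ANZ]
6. ∠MNZ = 93°  [linear pair at N on AM]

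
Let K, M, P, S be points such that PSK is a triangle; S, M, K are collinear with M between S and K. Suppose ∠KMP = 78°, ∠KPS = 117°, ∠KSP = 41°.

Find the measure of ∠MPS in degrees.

1. ∠PMS = 102°  [linear pair at M on SK]
2. ∠MSP = 41°  [M on ray SK]
3. ∠MPS = 37°  [△PSM]

∠MPS = 37°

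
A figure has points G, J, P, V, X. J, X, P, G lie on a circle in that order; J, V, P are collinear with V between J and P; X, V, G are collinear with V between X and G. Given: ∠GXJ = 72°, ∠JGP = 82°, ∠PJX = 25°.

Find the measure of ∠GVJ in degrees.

∠GVJ = 97°

1. ∠GPJ = 72°  [same arc JG]
2. ∠PGX = 25°  [same arc XP]
3. ∠GVP = 83°  [△PVG]
4. ∠GVJ = 97°  [linear pair at V on JP]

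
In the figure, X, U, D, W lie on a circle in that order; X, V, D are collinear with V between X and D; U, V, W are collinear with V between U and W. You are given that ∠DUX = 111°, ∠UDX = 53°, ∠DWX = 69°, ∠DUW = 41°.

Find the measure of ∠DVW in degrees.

∠DVW = 94°

1. ∠DXU = 16°  [△XUD]
2. ∠DXW = 41°  [same arc DW]
3. ∠DWU = 16°  [same arc UD]
4. ∠WDX = 70°  [△XDW]
5. ∠DVW = 94°  [△DVW]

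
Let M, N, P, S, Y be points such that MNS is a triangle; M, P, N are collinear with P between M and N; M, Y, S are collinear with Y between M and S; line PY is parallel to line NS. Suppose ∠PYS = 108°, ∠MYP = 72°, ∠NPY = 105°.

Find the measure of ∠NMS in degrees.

1. ∠MPY = 75°  [linear pair at P on MN]
2. ∠PMY = 33°  [△MPY]
3. ∠NMS = 33°  [P on MN, Y on MS]

∠NMS = 33°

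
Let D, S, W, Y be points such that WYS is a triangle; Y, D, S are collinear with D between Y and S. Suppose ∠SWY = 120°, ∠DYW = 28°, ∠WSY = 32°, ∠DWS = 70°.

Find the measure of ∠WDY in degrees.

∠WDY = 102°

1. ∠DSW = 32°  [D on ray SY]
2. ∠SDW = 78°  [△WDS]
3. ∠WDY = 102°  [linear pair at D on YS]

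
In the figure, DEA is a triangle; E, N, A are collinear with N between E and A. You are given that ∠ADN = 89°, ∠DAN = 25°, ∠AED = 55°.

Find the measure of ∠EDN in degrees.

∠EDN = 11°

1. ∠AND = 66°  [△DNA]
2. ∠DEN = 55°  [N on ray EA]
3. ∠DNE = 114°  [linear pair at N on EA]
4. ∠EDN = 11°  [△DEN]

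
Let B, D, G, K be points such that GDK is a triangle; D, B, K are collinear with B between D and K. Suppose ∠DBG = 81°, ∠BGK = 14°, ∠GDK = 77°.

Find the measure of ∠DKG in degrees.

1. ∠GBK = 99°  [linear pair at B on DK]
2. ∠BKG = 67°  [△GBK]
3. ∠DKG = 67°  [B on ray KD]

∠DKG = 67°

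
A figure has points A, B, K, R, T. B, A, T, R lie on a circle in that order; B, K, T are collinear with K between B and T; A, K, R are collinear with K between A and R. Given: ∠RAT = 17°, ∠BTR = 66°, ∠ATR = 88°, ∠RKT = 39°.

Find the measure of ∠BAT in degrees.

1. ∠RBT = 17°  [same arc TR]
2. ∠BRT = 97°  [△BTR]
3. ∠BAT = 83°  [cyclic BATR, opposite ∠A+∠R]

∠BAT = 83°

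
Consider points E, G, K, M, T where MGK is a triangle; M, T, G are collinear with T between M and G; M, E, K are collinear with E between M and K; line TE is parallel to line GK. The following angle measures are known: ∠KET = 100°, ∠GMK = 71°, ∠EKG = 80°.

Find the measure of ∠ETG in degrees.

1. ∠MET = 80°  [linear pair at E on MK]
2. ∠EMT = 71°  [T on MG, E on MK]
3. ∠ETM = 29°  [△MTE]
4. ∠ETG = 151°  [linear pair at T on MG]

∠ETG = 151°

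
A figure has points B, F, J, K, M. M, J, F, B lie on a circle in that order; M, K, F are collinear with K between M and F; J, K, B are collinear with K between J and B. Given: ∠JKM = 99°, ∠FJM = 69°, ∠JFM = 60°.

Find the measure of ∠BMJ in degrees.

1. ∠FMJ = 51°  [△MJF]
2. ∠JBM = 60°  [same arc MJ]
3. ∠BJM = 30°  [△MKJ]
4. ∠BMJ = 90°  [△MJB]

∠BMJ = 90°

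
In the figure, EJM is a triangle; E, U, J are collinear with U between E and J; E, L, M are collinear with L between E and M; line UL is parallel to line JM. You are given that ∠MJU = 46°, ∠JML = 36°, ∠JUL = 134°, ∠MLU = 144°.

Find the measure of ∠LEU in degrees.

1. ∠EUL = 46°  [linear pair at U on EJ]
2. ∠ELU = 36°  [linear pair at L on EM]
3. ∠LEU = 98°  [△EUL]

∠LEU = 98°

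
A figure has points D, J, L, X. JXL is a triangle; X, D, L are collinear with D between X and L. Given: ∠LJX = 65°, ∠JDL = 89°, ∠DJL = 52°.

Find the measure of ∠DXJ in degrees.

1. ∠DLJ = 39°  [△JDL]
2. ∠JLX = 39°  [D on ray LX]
3. ∠JXL = 76°  [△JXL]
4. ∠DXJ = 76°  [D on ray XL]

∠DXJ = 76°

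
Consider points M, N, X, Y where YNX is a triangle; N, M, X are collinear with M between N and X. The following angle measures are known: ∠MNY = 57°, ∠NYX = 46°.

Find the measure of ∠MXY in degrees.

∠MXY = 77°

1. ∠XNY = 57°  [M on ray NX]
2. ∠NXY = 77°  [△YNX]
3. ∠MXY = 77°  [M on ray XN]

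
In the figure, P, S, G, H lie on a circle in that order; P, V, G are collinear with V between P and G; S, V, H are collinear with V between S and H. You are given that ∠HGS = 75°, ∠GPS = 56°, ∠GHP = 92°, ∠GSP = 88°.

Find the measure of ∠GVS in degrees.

∠GVS = 95°

1. ∠GHS = 56°  [same arc SG]
2. ∠PGS = 36°  [△PSG]
3. ∠GSH = 49°  [△SGH]
4. ∠GVS = 95°  [△SVG]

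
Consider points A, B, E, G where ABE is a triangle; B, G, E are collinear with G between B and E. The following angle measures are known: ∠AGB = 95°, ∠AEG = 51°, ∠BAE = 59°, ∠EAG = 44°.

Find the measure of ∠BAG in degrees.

∠BAG = 15°

1. ∠AEB = 51°  [G on ray EB]
2. ∠ABE = 70°  [△ABE]
3. ∠ABG = 70°  [G on ray BE]
4. ∠BAG = 15°  [△ABG]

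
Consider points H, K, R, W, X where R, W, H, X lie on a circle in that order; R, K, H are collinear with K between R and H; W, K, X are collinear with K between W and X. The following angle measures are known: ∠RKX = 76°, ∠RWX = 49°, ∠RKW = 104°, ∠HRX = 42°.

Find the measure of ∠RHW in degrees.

∠RHW = 62°

1. ∠HKW = 76°  [vertical angles at K]
2. ∠HWX = 42°  [same arc HX]
3. ∠RHW = 62°  [△WKH]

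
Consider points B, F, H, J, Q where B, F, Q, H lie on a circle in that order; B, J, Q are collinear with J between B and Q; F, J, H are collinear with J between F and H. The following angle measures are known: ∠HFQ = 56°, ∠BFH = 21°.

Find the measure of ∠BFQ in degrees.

∠BFQ = 77°

1. ∠HBQ = 56°  [same arc QH]
2. ∠BQH = 21°  [same arc BH]
3. ∠BHQ = 103°  [△BQH]
4. ∠BFQ = 77°  [cyclic BFQH, opposite ∠F+∠H]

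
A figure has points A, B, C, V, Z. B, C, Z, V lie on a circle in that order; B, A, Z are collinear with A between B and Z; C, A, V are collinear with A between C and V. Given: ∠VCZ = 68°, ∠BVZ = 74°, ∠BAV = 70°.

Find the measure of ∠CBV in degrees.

∠CBV = 100°

1. ∠VBZ = 68°  [same arc ZV]
2. ∠BZV = 38°  [△BZV]
3. ∠BVC = 42°  [△BAV]
4. ∠BCV = 38°  [same arc BV]
5. ∠CBV = 100°  [△BCV]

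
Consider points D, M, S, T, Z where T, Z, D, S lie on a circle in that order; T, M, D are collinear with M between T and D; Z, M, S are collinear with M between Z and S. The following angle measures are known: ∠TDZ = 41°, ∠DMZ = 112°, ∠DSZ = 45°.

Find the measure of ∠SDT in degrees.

∠SDT = 67°

1. ∠SMT = 112°  [vertical angles at M]
2. ∠DMS = 68°  [linear pair at M on TD]
3. ∠SDT = 67°  [△DMS]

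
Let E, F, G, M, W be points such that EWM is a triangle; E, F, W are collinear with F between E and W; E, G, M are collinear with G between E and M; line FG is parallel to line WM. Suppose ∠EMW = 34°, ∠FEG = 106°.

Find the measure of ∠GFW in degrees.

1. ∠EGF = 34°  [FG∥WM, corresponding at G]
2. ∠EFG = 40°  [△EFG]
3. ∠GFW = 140°  [linear pair at F on EW]

∠GFW = 140°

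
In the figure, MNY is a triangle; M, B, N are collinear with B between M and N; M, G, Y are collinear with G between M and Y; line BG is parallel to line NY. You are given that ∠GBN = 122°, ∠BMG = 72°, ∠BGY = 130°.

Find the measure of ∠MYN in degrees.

∠MYN = 50°

1. ∠GBM = 58°  [linear pair at B on MN]
2. ∠BGM = 50°  [△MBG]
3. ∠MYN = 50°  [BG∥NY, corresponding at G]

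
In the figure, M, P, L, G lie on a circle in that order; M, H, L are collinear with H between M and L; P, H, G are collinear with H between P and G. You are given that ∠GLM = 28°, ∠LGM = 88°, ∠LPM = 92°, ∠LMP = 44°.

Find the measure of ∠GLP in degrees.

∠GLP = 72°

1. ∠GML = 64°  [△MLG]
2. ∠LGP = 44°  [same arc PL]
3. ∠GPL = 64°  [same arc LG]
4. ∠GLP = 72°  [△PLG]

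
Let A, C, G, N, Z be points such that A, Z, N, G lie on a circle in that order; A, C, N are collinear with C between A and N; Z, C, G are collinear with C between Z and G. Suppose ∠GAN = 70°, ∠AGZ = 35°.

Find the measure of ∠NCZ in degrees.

∠NCZ = 75°

1. ∠GZN = 70°  [same arc NG]
2. ∠ANZ = 35°  [same arc AZ]
3. ∠NCZ = 75°  [△ZCN]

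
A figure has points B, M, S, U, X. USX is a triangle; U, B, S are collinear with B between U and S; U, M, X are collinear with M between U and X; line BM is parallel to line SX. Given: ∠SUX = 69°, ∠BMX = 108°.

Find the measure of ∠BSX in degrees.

∠BSX = 39°

1. ∠BUM = 69°  [B on US, M on UX]
2. ∠BMU = 72°  [linear pair at M on UX]
3. ∠MBU = 39°  [△UBM]
4. ∠MBS = 141°  [linear pair at B on US]
5. ∠BSX = 39°  [BM∥SX, co-interior at S–B]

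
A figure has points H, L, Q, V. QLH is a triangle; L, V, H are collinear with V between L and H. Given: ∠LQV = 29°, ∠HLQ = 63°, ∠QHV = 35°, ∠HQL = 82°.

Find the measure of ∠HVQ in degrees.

1. ∠QLV = 63°  [V on ray LH]
2. ∠LVQ = 88°  [△QLV]
3. ∠HVQ = 92°  [linear pair at V on LH]

∠HVQ = 92°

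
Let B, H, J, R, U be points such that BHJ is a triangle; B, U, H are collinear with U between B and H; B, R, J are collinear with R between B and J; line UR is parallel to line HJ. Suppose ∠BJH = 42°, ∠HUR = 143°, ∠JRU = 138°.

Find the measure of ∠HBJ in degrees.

1. ∠BRU = 42°  [UR∥HJ, corresponding at R]
2. ∠BUR = 37°  [linear pair at U on BH]
3. ∠RBU = 101°  [△BUR]
4. ∠HBJ = 101°  [U on BH, R on BJ]

∠HBJ = 101°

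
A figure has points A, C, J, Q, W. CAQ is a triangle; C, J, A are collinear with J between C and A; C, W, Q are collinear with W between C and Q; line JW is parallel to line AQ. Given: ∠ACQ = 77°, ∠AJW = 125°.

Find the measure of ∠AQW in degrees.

∠AQW = 48°

1. ∠JCW = 77°  [J on CA, W on CQ]
2. ∠CJW = 55°  [linear pair at J on CA]
3. ∠CWJ = 48°  [△CJW]
4. ∠JWQ = 132°  [linear pair at W on CQ]
5. ∠AQW = 48°  [JW∥AQ, co-interior at Q–W]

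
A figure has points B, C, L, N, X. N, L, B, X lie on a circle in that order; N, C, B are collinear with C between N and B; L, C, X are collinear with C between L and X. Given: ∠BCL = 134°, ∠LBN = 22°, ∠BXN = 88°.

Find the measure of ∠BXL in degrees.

∠BXL = 66°

1. ∠BLN = 92°  [cyclic NLBX, opposite ∠L+∠X]
2. ∠BNL = 66°  [△NLB]
3. ∠BXL = 66°  [same arc LB]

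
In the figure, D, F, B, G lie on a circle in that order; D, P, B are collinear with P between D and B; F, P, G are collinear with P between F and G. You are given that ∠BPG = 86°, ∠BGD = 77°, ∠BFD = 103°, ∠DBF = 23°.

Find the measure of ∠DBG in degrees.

1. ∠DPF = 86°  [vertical angles at P]
2. ∠BDF = 54°  [△DFB]
3. ∠DFG = 40°  [△DPF]
4. ∠DBG = 40°  [same arc DG]

∠DBG = 40°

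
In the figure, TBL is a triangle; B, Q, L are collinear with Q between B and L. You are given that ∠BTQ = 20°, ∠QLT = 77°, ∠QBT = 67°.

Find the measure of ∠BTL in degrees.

∠BTL = 36°

1. ∠BLT = 77°  [Q on ray LB]
2. ∠LBT = 67°  [Q on ray BL]
3. ∠BTL = 36°  [△TBL]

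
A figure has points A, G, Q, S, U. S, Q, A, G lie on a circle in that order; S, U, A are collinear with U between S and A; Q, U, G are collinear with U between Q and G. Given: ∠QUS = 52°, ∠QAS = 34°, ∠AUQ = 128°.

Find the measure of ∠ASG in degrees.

1. ∠QGS = 34°  [same arc SQ]
2. ∠GUS = 128°  [vertical angles at U]
3. ∠ASG = 18°  [△SUG]

∠ASG = 18°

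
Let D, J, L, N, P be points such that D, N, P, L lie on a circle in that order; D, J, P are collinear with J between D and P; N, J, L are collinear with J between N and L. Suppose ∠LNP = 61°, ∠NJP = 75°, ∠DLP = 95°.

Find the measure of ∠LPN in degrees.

∠LPN = 68°

1. ∠LDP = 61°  [same arc PL]
2. ∠DJL = 75°  [vertical angles at J]
3. ∠DPL = 24°  [△DPL]
4. ∠LJP = 105°  [linear pair at J on DP]
5. ∠NLP = 51°  [△PJL]
6. ∠LPN = 68°  [△NPL]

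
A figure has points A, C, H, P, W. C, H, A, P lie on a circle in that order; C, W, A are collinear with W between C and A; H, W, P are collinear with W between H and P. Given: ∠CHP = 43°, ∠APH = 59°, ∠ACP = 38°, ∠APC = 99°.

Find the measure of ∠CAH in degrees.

∠CAH = 40°

1. ∠ACH = 59°  [same arc HA]
2. ∠AHC = 81°  [cyclic CHAP, opposite ∠H+∠P]
3. ∠CAH = 40°  [△CHA]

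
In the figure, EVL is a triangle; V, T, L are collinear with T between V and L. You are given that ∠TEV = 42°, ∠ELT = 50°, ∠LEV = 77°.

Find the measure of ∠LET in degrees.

∠LET = 35°

1. ∠ELV = 50°  [T on ray LV]
2. ∠EVL = 53°  [△EVL]
3. ∠EVT = 53°  [T on ray VL]
4. ∠ETV = 85°  [△EVT]
5. ∠ETL = 95°  [linear pair at T on VL]
6. ∠LET = 35°  [△ETL]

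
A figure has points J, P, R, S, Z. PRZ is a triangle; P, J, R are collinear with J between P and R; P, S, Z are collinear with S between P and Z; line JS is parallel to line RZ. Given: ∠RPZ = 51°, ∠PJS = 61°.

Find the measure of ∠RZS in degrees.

∠RZS = 68°

1. ∠JPS = 51°  [J on PR, S on PZ]
2. ∠JSP = 68°  [△PJS]
3. ∠JSZ = 112°  [linear pair at S on PZ]
4. ∠RZS = 68°  [JS∥RZ, co-interior at Z–S]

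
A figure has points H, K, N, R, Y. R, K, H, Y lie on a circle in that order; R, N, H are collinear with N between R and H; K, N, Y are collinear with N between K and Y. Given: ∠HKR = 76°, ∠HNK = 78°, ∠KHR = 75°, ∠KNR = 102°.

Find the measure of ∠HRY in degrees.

1. ∠RNY = 78°  [vertical angles at N]
2. ∠KYR = 75°  [same arc RK]
3. ∠HRY = 27°  [△RNY]

∠HRY = 27°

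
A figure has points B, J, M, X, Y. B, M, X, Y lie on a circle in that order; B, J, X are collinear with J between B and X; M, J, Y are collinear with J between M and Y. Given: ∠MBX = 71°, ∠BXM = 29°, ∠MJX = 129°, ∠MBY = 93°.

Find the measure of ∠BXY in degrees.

∠BXY = 58°

1. ∠BYM = 29°  [same arc BM]
2. ∠BMY = 58°  [△BMY]
3. ∠BXY = 58°  [same arc BY]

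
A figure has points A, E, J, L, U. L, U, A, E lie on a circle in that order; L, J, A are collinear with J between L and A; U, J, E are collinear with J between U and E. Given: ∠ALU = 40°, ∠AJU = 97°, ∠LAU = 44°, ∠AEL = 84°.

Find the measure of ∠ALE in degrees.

∠ALE = 39°

1. ∠EJL = 97°  [vertical angles at J]
2. ∠LEU = 44°  [same arc LU]
3. ∠ALE = 39°  [△LJE]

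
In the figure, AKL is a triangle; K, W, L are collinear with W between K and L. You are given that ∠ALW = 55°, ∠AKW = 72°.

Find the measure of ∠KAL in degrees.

∠KAL = 53°

1. ∠ALK = 55°  [W on ray LK]
2. ∠AKL = 72°  [W on ray KL]
3. ∠KAL = 53°  [△AKL]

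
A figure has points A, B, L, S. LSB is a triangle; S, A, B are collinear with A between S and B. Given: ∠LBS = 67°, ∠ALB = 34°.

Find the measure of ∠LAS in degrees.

1. ∠ABL = 67°  [A on ray BS]
2. ∠BAL = 79°  [△LAB]
3. ∠LAS = 101°  [linear pair at A on SB]

∠LAS = 101°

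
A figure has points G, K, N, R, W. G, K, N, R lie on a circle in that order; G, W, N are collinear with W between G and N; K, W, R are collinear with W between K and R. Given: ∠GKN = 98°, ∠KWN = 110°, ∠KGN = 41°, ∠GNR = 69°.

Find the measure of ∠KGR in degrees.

1. ∠GNK = 41°  [△GKN]
2. ∠GWK = 70°  [linear pair at W on GN]
3. ∠GKR = 69°  [△GWK]
4. ∠GRK = 41°  [same arc GK]
5. ∠KGR = 70°  [△GKR]

∠KGR = 70°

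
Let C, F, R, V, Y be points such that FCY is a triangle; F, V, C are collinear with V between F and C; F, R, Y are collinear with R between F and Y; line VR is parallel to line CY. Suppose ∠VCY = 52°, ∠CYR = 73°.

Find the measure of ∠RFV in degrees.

∠RFV = 55°

1. ∠FCY = 52°  [V on ray CF]
2. ∠CYF = 73°  [R on ray YF]
3. ∠CFY = 55°  [△FCY]
4. ∠RFV = 55°  [V on FC, R on FY]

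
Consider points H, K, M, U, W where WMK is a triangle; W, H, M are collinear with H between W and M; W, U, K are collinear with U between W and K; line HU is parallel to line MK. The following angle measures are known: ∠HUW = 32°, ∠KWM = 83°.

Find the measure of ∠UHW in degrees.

∠UHW = 65°

1. ∠MKW = 32°  [HU∥MK, corresponding at U]
2. ∠KMW = 65°  [△WMK]
3. ∠UHW = 65°  [HU∥MK, corresponding at H]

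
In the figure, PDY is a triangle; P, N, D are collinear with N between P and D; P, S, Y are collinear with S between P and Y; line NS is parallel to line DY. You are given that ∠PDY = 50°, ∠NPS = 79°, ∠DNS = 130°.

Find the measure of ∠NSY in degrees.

1. ∠PNS = 50°  [NS∥DY, corresponding at N]
2. ∠NSP = 51°  [△PNS]
3. ∠NSY = 129°  [linear pair at S on PY]

∠NSY = 129°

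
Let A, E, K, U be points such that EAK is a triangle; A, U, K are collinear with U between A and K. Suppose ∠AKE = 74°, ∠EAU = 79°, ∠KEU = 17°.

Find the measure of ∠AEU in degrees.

1. ∠EKU = 74°  [U on ray KA]
2. ∠EUK = 89°  [△EUK]
3. ∠AUE = 91°  [linear pair at U on AK]
4. ∠AEU = 10°  [△EAU]

∠AEU = 10°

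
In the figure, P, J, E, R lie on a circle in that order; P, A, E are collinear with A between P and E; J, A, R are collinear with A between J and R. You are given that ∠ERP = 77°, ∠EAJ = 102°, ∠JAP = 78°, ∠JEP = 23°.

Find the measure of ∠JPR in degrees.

1. ∠EJP = 103°  [cyclic PJER, opposite ∠J+∠R]
2. ∠JRP = 23°  [same arc PJ]
3. ∠EPJ = 54°  [△PJE]
4. ∠PJR = 48°  [△PAJ]
5. ∠JPR = 109°  [△PJR]

∠JPR = 109°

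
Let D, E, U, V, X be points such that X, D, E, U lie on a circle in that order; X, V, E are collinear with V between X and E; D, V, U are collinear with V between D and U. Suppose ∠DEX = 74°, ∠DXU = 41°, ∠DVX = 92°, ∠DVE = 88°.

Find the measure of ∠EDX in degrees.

∠EDX = 83°

1. ∠DUX = 74°  [same arc XD]
2. ∠UDX = 65°  [△XDU]
3. ∠DXE = 23°  [△XVD]
4. ∠EDX = 83°  [△XDE]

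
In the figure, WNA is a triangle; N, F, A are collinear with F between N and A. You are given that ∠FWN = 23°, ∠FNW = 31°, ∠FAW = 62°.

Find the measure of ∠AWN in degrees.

1. ∠ANW = 31°  [F on ray NA]
2. ∠NAW = 62°  [F on ray AN]
3. ∠AWN = 87°  [△WNA]

∠AWN = 87°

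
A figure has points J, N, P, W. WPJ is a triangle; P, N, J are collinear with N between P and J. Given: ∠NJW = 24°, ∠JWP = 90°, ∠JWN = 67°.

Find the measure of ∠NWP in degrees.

∠NWP = 23°

1. ∠JNW = 89°  [△WNJ]
2. ∠PJW = 24°  [N on ray JP]
3. ∠JPW = 66°  [△WPJ]
4. ∠PNW = 91°  [linear pair at N on PJ]
5. ∠NPW = 66°  [N on ray PJ]
6. ∠NWP = 23°  [△WPN]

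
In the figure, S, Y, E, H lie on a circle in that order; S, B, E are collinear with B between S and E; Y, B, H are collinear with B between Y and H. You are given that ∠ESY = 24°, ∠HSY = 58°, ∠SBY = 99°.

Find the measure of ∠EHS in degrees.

1. ∠EHY = 24°  [same arc YE]
2. ∠HEY = 122°  [cyclic SYEH, opposite ∠S+∠E]
3. ∠EBH = 99°  [vertical angles at B]
4. ∠EYH = 34°  [△YEH]
5. ∠HES = 57°  [△EBH]
6. ∠ESH = 34°  [same arc EH]
7. ∠EHS = 89°  [△SEH]

∠EHS = 89°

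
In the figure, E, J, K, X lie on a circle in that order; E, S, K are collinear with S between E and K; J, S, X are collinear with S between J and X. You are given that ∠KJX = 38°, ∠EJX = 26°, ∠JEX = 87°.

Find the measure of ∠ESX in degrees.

∠ESX = 75°

1. ∠KEX = 38°  [same arc KX]
2. ∠EXJ = 67°  [△EJX]
3. ∠ESX = 75°  [△ESX]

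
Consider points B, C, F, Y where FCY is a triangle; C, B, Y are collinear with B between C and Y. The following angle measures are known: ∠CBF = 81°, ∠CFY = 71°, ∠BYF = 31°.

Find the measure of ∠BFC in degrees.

1. ∠CYF = 31°  [B on ray YC]
2. ∠FCY = 78°  [△FCY]
3. ∠BCF = 78°  [B on ray CY]
4. ∠BFC = 21°  [△FCB]

∠BFC = 21°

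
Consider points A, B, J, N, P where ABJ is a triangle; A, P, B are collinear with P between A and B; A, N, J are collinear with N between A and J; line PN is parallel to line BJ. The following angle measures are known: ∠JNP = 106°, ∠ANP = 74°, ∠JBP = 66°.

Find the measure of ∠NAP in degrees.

1. ∠AJB = 74°  [PN∥BJ, corresponding at N]
2. ∠ABJ = 66°  [P on ray BA]
3. ∠BAJ = 40°  [△ABJ]
4. ∠NAP = 40°  [P on AB, N on AJ]

∠NAP = 40°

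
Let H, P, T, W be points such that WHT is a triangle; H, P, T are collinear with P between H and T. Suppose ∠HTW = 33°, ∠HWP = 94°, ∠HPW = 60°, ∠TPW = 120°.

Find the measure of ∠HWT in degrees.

1. ∠PHW = 26°  [△WHP]
2. ∠THW = 26°  [P on ray HT]
3. ∠HWT = 121°  [△WHT]

∠HWT = 121°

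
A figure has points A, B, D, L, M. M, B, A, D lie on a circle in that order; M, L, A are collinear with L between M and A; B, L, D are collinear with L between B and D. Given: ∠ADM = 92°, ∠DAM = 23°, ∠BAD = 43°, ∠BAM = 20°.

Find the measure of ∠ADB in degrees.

1. ∠ABM = 88°  [cyclic MBAD, opposite ∠B+∠D]
2. ∠AMB = 72°  [△MBA]
3. ∠ADB = 72°  [same arc BA]

∠ADB = 72°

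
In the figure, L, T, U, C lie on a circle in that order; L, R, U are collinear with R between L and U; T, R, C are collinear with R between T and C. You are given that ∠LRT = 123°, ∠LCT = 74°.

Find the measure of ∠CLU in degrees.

1. ∠CRU = 123°  [vertical angles at R]
2. ∠CRL = 57°  [linear pair at R on LU]
3. ∠CLU = 49°  [△LRC]

∠CLU = 49°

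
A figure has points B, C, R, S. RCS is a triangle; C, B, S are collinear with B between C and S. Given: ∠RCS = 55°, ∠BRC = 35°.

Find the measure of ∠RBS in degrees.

1. ∠BCR = 55°  [B on ray CS]
2. ∠CBR = 90°  [△RCB]
3. ∠RBS = 90°  [linear pair at B on CS]

∠RBS = 90°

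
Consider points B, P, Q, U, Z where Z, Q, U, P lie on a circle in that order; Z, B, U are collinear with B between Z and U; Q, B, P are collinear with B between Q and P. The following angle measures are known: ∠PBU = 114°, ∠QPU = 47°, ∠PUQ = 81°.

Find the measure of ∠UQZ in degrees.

∠UQZ = 71°

1. ∠QBZ = 114°  [vertical angles at B]
2. ∠QZU = 47°  [same arc QU]
3. ∠PQU = 52°  [△QUP]
4. ∠QBU = 66°  [linear pair at B on ZU]
5. ∠QUZ = 62°  [△QBU]
6. ∠UQZ = 71°  [△ZQU]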